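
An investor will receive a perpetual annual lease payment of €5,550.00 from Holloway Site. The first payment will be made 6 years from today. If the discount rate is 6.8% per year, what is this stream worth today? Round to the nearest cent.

€58739.17

Value at end of year 5: C / r = €5,550.00 / 0.068 = €81,617.6471
Discount to today: PV = €81,617.6471 / (1 + 0.068)^5 = €81,617.6471 / 1.389493 = €58,739.17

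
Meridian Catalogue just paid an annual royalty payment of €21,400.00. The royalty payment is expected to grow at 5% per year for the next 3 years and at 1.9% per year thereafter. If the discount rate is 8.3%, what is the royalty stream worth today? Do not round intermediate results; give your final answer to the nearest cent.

€370887.07

D_1 = 22470.00000
D_2 = 23593.50000
D_3 = 24773.17500
Terminal value at year 3: TV = D_3×(1+g_2)/(r−g_2) = 25243.86532/0.064 = 394435.39570
P_0 = D_1/(1+r)^1 + D_2/(1+r)^2 + D_3/(1+r)^3 + TV/(1+r)^3
    = 20747.92244 + 20115.71427 + 19502.77007 + 310520.66725 = 370887.07403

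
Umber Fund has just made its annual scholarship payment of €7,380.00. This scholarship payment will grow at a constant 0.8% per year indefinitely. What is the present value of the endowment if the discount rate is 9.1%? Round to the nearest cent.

€89626.99

D₁ = D₀ × (1 + g) = €7,380.00 × 1.008 = €7,439.0400
Growing perpetuity: P = D₁ / (r − g) = €7,439.0400 / (0.091 − 0.008) = €89,626.99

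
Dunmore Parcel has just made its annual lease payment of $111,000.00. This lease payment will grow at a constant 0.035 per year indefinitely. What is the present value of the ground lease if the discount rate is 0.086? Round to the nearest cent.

$2252647.06

D₁ = D₀ × (1 + g) = $111,000.00 × 1.035 = $114,885.0000
Growing perpetuity: P = D₁ / (r − g) = $114,885.0000 / (0.086 − 0.035) = $2,252,647.06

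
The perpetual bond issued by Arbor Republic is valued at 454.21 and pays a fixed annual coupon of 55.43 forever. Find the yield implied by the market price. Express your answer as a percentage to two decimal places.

12.20%

P = C/r ⇒ r = C/P = 55.43/454.21 = 0.122036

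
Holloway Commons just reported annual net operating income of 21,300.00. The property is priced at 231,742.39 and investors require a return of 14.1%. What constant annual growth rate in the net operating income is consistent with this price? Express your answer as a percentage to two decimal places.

4.50%

P = D₀(1+g)/(r−g) ⇒ P(r−g) = D₀(1+g) ⇒ g(P+D₀) = P·r − D₀
g = (P·r − D₀)/(P + D₀) = (231,742.39×0.141 − 21,300.00) / (231,742.39 + 21,300.00) = 0.044956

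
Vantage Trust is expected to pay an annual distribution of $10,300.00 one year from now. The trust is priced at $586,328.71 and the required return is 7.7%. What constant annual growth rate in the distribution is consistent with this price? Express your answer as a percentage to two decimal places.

5.94%

P = D₁/(r−g) ⇒ g = r − D₁/P = 0.077 − $10,300.00/$586,328.71 = 0.059433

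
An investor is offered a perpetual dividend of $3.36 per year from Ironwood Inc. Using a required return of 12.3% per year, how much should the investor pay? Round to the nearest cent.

$27.32

Level perpetuity: PV = C / r = $3.36 / 0.123 = $27.32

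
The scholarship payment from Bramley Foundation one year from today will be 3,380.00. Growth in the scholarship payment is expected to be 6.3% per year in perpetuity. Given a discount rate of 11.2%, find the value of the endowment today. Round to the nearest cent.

Growing perpetuity: P = D₁ / (r − g) = 3,380.0000 / (0.112 − 0.063) = 68,979.59

68979.59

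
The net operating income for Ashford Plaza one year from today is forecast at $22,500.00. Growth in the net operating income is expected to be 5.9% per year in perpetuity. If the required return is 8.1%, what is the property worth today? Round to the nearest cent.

Growing perpetuity: P = D₁ / (r − g) = $22,500.0000 / (0.081 − 0.059) = $1,022,727.27

$1022727.27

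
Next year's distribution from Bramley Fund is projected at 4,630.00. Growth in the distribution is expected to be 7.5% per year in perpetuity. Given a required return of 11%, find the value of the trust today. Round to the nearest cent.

Growing perpetuity: P = D₁ / (r − g) = 4,630.0000 / (0.11 − 0.075) = 132,285.71

132285.71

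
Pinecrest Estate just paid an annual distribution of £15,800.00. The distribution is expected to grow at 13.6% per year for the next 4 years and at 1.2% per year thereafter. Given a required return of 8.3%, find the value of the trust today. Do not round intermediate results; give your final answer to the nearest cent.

D_1 = 17948.80000
D_2 = 20389.83680
D_3 = 23162.85460
D_4 = 26313.00283
Terminal value at year 4: TV = D_4×(1+g_2)/(r−g_2) = 26628.75887/0.071 = 375052.94176
P_0 = D_1/(1+r)^1 + D_2/(1+r)^2 + D_3/(1+r)^3 + D_4/(1+r)^4 + TV/(1+r)^4
    = 16573.22253 + 17384.28513 + 18235.03962 + 19127.42844 + 272633.20544 = 343953.18116

£343953.18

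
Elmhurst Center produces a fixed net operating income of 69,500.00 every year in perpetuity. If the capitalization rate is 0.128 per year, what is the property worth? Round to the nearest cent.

Level perpetuity: PV = C / r = 69,500.00 / 0.128 = 542,968.75

542968.75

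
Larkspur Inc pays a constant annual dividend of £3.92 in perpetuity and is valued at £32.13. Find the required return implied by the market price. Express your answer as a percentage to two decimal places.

P = C/r ⇒ r = C/P = £3.92/£32.13 = 0.122004

12.20%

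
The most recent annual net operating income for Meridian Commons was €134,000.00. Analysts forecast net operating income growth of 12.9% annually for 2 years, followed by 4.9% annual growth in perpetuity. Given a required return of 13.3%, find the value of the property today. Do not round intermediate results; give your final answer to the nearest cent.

D_1 = 151286.00000
D_2 = 170801.89400
Terminal value at year 2: TV = D_2×(1+g_2)/(r−g_2) = 179171.18681/0.084 = 2132990.31912
P_0 = D_1/(1+r)^1 + D_2/(1+r)^2 + TV/(1+r)^2
    = 133526.91968 + 133055.50955 + 1661609.87523 = 1928192.30446

€1928192.30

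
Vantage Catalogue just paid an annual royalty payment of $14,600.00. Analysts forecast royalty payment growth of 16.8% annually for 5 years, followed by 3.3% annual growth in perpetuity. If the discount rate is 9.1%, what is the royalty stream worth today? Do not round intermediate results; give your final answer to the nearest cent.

$455682.31

D_1 = 17052.80000
D_2 = 19917.67040
D_3 = 23263.83903
D_4 = 27172.16398
D_5 = 31737.08753
Terminal value at year 5: TV = D_5×(1+g_2)/(r−g_2) = 32784.41142/0.058 = 565248.47279
P_0 = D_1/(1+r)^1 + D_2/(1+r)^2 + D_3/(1+r)^3 + D_4/(1+r)^4 + D_5/(1+r)^5 + TV/(1+r)^5
    = 15630.43080 + 16733.58677 + 17914.60069 + 19178.96756 + 20532.57022 + 365692.15579 = 455682.31182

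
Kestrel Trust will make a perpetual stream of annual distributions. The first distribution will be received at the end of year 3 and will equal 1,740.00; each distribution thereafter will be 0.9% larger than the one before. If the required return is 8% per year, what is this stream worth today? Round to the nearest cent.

21010.84

Value at end of year 2: C₁ / (r − g) = 1,740.00 / (0.08 − 0.009) = 24,507.0423
Discount to today: PV = 24,507.0423 / (1 + 0.08)^2 = 24,507.0423 / 1.166400 = 21,010.84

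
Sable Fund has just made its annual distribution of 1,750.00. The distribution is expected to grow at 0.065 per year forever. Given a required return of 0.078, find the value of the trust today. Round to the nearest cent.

D₁ = D₀ × (1 + g) = 1,750.00 × 1.065 = 1,863.7500
Growing perpetuity: P = D₁ / (r − g) = 1,863.7500 / (0.078 − 0.065) = 143,365.38

143365.38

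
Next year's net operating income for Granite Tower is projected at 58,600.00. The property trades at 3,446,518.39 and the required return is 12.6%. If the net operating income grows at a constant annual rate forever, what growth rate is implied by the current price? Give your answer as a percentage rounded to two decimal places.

10.90%

P = D₁/(r−g) ⇒ g = r − D₁/P = 0.126 − 58,600.00/3,446,518.39 = 0.108997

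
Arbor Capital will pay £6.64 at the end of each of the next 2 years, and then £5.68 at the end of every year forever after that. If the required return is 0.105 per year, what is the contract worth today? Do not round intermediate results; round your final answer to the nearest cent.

PV of 2-year annuity: £6.64 × [1 − (1+0.105)^−2] / 0.105 = 11.44710
Perpetuity value at year 2: £5.68 / 0.105 = 54.09524
PV of perpetuity: 54.09524 / (1+0.105)^2 = 44.30314
Total PV = 11.44710 + 44.30314 = 55.75024

£55.75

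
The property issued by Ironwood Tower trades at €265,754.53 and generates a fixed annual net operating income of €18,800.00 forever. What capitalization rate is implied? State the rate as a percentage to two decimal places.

7.07%

P = C/r ⇒ r = C/P = €18,800.00/€265,754.53 = 0.070742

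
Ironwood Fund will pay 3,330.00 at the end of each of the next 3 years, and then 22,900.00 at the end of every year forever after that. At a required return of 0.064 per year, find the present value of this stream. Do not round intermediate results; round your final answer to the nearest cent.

PV of 3-year annuity: 3,330.00 × [1 − (1+0.064)^−3] / 0.064 = 8835.66345
Perpetuity value at year 3: 22,900.00 / 0.064 = 357812.50000
PV of perpetuity: 357812.50000 / (1+0.064)^3 = 297050.73033
Total PV = 8835.66345 + 297050.73033 = 305886.39378

305886.39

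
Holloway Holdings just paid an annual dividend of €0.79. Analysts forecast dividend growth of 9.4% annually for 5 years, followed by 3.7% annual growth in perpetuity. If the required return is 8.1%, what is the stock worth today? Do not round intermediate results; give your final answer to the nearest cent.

D_1 = 0.86426
D_2 = 0.94550
D_3 = 1.03438
D_4 = 1.13161
D_5 = 1.23798
Terminal value at year 5: TV = D_5×(1+g_2)/(r−g_2) = 1.28379/0.044 = 29.17694
P_0 = D_1/(1+r)^1 + D_2/(1+r)^2 + D_3/(1+r)^3 + D_4/(1+r)^4 + D_5/(1+r)^5 + TV/(1+r)^5
    = 0.79950 + 0.80912 + 0.81885 + 0.82869 + 0.83866 + 19.76566 = 23.86047

€23.86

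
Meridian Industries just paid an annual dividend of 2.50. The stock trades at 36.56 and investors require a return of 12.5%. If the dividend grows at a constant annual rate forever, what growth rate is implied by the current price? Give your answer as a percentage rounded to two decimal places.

P = D₀(1+g)/(r−g) ⇒ P(r−g) = D₀(1+g) ⇒ g(P+D₀) = P·r − D₀
g = (P·r − D₀)/(P + D₀) = (36.56×0.125 − 2.50) / (36.56 + 2.50) = 0.052995

5.30%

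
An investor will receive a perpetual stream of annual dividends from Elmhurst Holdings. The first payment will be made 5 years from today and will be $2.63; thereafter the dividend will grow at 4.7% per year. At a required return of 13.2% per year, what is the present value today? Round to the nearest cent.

$18.84

Value at end of year 4: C₁ / (r − g) = $2.63 / (0.132 − 0.047) = $30.9412
Discount to today: PV = $30.9412 / (1 + 0.132)^4 = $30.9412 / 1.642047 = $18.84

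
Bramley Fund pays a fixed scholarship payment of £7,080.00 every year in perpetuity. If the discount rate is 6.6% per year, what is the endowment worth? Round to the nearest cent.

£107272.73

Level perpetuity: PV = C / r = £7,080.00 / 0.066 = £107,272.73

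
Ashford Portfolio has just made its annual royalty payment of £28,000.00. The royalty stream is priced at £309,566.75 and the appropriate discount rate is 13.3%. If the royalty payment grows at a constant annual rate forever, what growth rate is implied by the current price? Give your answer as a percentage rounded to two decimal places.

P = D₀(1+g)/(r−g) ⇒ P(r−g) = D₀(1+g) ⇒ g(P+D₀) = P·r − D₀
g = (P·r − D₀)/(P + D₀) = (£309,566.75×0.133 − £28,000.00) / (£309,566.75 + £28,000.00) = 0.039022

3.90%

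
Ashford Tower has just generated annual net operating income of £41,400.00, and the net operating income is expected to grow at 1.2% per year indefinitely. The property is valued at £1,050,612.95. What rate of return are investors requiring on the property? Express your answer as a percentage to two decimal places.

D₁ = £41,400.00 × 1.012 = £41,896.8000
P = D₁/(r − g) ⇒ r = D₁/P + g = £41,896.8000/£1,050,612.95 + 0.012 = 0.039878 + 0.012 = 0.051878

5.19%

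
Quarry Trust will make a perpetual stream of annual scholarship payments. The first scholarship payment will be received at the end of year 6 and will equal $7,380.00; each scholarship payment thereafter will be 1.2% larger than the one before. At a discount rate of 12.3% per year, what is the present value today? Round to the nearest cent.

$37224.99

Value at end of year 5: C₁ / (r − g) = $7,380.00 / (0.123 − 0.012) = $66,486.4865
Discount to today: PV = $66,486.4865 / (1 + 0.123)^5 = $66,486.4865 / 1.786071 = $37,224.99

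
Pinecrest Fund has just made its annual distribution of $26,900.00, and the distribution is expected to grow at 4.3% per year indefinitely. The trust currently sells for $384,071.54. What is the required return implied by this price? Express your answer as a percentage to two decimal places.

D₁ = $26,900.00 × 1.043 = $28,056.7000
P = D₁/(r − g) ⇒ r = D₁/P + g = $28,056.7000/$384,071.54 + 0.043 = 0.073051 + 0.043 = 0.116051

11.61%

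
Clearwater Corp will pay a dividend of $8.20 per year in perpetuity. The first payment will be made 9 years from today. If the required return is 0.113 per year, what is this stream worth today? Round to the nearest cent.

$30.82

Value at end of year 8: C / r = $8.20 / 0.113 = $72.5664
Discount to today: PV = $72.5664 / (1 + 0.113)^8 = $72.5664 / 2.354840 = $30.82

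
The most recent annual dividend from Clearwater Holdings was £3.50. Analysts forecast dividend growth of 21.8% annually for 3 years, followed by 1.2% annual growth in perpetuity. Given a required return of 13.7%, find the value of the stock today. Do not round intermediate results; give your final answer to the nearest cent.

£46.90

D_1 = 4.26300
D_2 = 5.19233
D_3 = 6.32426
Terminal value at year 3: TV = D_3×(1+g_2)/(r−g_2) = 6.40015/0.125 = 51.20123
P_0 = D_1/(1+r)^1 + D_2/(1+r)^2 + D_3/(1+r)^3 + TV/(1+r)^3
    = 3.74934 + 4.01644 + 4.30258 + 34.83365 = 46.90201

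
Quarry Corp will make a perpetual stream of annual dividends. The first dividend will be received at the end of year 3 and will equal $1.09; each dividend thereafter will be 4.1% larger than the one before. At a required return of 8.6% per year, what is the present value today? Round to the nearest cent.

$20.54

Value at end of year 2: C₁ / (r − g) = $1.09 / (0.086 − 0.041) = $24.2222
Discount to today: PV = $24.2222 / (1 + 0.086)^2 = $24.2222 / 1.179396 = $20.54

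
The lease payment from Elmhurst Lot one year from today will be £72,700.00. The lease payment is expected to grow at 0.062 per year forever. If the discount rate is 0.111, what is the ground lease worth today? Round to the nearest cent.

£1483673.47

Growing perpetuity: P = D₁ / (r − g) = £72,700.0000 / (0.111 − 0.062) = £1,483,673.47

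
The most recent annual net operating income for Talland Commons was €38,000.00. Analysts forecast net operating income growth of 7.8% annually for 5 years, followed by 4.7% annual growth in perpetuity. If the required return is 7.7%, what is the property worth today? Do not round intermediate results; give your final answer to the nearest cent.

D_1 = 40964.00000
D_2 = 44159.19200
D_3 = 47603.60898
D_4 = 51316.69048
D_5 = 55319.39233
Terminal value at year 5: TV = D_5×(1+g_2)/(r−g_2) = 57919.40377/0.03 = 1930646.79243
P_0 = D_1/(1+r)^1 + D_2/(1+r)^2 + D_3/(1+r)^3 + D_4/(1+r)^4 + D_5/(1+r)^5 + TV/(1+r)^5
    = 38035.28319 + 38070.59915 + 38105.94789 + 38141.32946 + 38176.74388 + 1332368.36144 = 1522898.26502

€1522898.27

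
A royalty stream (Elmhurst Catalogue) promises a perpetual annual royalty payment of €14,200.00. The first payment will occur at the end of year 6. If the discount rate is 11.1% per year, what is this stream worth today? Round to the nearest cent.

€75577.94

Value at end of year 5: C / r = €14,200.00 / 0.111 = €127,927.9279
Discount to today: PV = €127,927.9279 / (1 + 0.111)^5 = €127,927.9279 / 1.692662 = €75,577.94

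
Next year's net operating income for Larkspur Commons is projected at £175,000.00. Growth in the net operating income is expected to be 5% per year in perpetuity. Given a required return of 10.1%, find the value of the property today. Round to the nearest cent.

£3431372.55

Growing perpetuity: P = D₁ / (r − g) = £175,000.0000 / (0.101 − 0.05) = £3,431,372.55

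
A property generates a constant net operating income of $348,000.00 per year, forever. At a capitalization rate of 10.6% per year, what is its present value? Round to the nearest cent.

Level perpetuity: PV = C / r = $348,000.00 / 0.106 = $3,283,018.87

$3283018.87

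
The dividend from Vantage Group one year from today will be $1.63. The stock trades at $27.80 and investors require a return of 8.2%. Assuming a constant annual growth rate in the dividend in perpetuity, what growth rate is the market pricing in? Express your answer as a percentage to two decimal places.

P = D₁/(r−g) ⇒ g = r − D₁/P = 0.082 − $1.63/$27.80 = 0.023367

2.34%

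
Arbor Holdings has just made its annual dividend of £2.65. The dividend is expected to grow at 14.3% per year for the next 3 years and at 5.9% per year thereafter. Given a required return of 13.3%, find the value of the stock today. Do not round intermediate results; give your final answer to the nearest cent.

D_1 = 3.02895
D_2 = 3.46209
D_3 = 3.95717
Terminal value at year 3: TV = D_3×(1+g_2)/(r−g_2) = 4.19064/0.074 = 56.63029
P_0 = D_1/(1+r)^1 + D_2/(1+r)^2 + D_3/(1+r)^3 + TV/(1+r)^3
    = 2.67339 + 2.69698 + 2.72079 + 38.93669 = 47.02786

£47.03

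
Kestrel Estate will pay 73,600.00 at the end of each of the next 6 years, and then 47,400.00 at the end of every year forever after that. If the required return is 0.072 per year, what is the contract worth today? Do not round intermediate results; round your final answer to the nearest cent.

782449.33

PV of 6-year annuity: 73,600.00 × [1 − (1+0.072)^−6] / 0.072 = 348661.72980
Perpetuity value at year 6: 47,400.00 / 0.072 = 658333.33333
PV of perpetuity: 658333.33333 / (1+0.072)^6 = 433787.59974
Total PV = 348661.72980 + 433787.59974 = 782449.32954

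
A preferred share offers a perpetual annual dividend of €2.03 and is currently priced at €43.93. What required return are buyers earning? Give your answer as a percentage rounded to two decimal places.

4.62%

P = C/r ⇒ r = C/P = €2.03/€43.93 = 0.046210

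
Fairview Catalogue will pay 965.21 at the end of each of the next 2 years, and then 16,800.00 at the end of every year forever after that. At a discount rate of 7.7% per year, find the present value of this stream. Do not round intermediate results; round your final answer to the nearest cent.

189827.62

PV of 2-year annuity: 965.21 × [1 − (1+0.077)^−2] / 0.077 = 1728.33093
Perpetuity value at year 2: 16,800.00 / 0.077 = 218181.81818
PV of perpetuity: 218181.81818 / (1+0.077)^2 = 188099.28727
Total PV = 1728.33093 + 188099.28727 = 189827.61820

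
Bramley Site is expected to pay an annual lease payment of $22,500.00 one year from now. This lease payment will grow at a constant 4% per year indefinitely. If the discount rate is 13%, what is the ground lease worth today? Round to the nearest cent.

Growing perpetuity: P = D₁ / (r − g) = $22,500.0000 / (0.13 − 0.04) = $250,000.00

$250000.00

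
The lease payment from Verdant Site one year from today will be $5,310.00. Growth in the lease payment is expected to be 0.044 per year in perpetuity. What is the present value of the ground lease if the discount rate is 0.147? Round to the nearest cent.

$51553.40

Growing perpetuity: P = D₁ / (r − g) = $5,310.0000 / (0.147 − 0.044) = $51,553.40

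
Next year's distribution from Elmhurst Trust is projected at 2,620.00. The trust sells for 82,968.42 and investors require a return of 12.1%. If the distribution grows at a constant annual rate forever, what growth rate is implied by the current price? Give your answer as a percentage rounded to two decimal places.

P = D₁/(r−g) ⇒ g = r − D₁/P = 0.121 − 2,620.00/82,968.42 = 0.089422

8.94%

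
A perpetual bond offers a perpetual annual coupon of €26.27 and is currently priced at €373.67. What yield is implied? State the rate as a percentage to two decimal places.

P = C/r ⇒ r = C/P = €26.27/€373.67 = 0.070303

7.03%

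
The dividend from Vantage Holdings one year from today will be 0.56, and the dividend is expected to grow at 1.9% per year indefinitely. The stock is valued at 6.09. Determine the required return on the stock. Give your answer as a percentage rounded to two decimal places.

P = D₁/(r − g) ⇒ r = D₁/P + g = 0.5600/6.09 + 0.019 = 0.091954 + 0.019 = 0.110954

11.10%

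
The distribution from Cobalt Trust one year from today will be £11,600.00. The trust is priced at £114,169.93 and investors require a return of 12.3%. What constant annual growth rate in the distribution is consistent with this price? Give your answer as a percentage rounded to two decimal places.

P = D₁/(r−g) ⇒ g = r − D₁/P = 0.123 − £11,600.00/£114,169.93 = 0.021397

2.14%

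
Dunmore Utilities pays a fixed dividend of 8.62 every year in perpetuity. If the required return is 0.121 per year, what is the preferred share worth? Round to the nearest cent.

71.24

Level perpetuity: PV = C / r = 8.62 / 0.121 = 71.24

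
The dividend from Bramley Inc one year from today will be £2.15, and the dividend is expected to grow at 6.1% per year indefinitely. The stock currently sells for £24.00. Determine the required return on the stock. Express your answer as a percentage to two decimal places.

15.06%

P = D₁/(r − g) ⇒ r = D₁/P + g = £2.1500/£24.00 + 0.061 = 0.089583 + 0.061 = 0.150583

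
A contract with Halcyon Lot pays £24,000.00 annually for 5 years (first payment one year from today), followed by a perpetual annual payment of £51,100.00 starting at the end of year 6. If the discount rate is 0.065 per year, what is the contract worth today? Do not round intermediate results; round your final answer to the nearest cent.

PV of 5-year annuity: £24,000.00 × [1 − (1+0.065)^−5] / 0.065 = 99736.30652
Perpetuity value at year 5: £51,100.00 / 0.065 = 786153.84615
PV of perpetuity: 786153.84615 / (1+0.065)^5 = 573798.62686
Total PV = 99736.30652 + 573798.62686 = 673534.93338

£673534.93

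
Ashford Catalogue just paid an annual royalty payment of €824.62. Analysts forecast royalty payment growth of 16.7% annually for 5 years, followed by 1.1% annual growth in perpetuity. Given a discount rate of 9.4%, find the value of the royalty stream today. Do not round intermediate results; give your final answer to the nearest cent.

D_1 = 962.33154
D_2 = 1123.04091
D_3 = 1310.58874
D_4 = 1529.45706
D_5 = 1784.87639
Terminal value at year 5: TV = D_5×(1+g_2)/(r−g_2) = 1804.51003/0.083 = 21741.08466
P_0 = D_1/(1+r)^1 + D_2/(1+r)^2 + D_3/(1+r)^3 + D_4/(1+r)^4 + D_5/(1+r)^5 + TV/(1+r)^5
    = 879.64492 + 938.34152 + 1000.95480 + 1067.74612 + 1138.99426 + 13873.77341 = 18899.45502

€18899.46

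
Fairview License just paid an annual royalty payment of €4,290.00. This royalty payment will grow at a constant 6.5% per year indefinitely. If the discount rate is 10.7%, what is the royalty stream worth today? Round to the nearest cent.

€108782.14

D₁ = D₀ × (1 + g) = €4,290.00 × 1.065 = €4,568.8500
Growing perpetuity: P = D₁ / (r − g) = €4,568.8500 / (0.107 − 0.065) = €108,782.14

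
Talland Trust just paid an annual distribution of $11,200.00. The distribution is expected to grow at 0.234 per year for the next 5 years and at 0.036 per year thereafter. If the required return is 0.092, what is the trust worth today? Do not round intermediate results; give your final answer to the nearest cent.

$463837.37

D_1 = 13820.80000
D_2 = 17054.86720
D_3 = 21045.70612
D_4 = 25970.40136
D_5 = 32047.47528
Terminal value at year 5: TV = D_5×(1+g_2)/(r−g_2) = 33201.18439/0.056 = 592878.29260
P_0 = D_1/(1+r)^1 + D_2/(1+r)^2 + D_3/(1+r)^3 + D_4/(1+r)^4 + D_5/(1+r)^5 + TV/(1+r)^5
    = 12656.41026 + 14302.20719 + 16162.01802 + 18263.67238 + 20638.61879 + 381814.44755 = 463837.37418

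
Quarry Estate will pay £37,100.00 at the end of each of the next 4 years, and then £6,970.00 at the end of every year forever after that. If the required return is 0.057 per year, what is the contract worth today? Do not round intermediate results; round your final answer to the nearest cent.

PV of 4-year annuity: £37,100.00 × [1 − (1+0.057)^−4] / 0.057 = 129443.48249
Perpetuity value at year 4: £6,970.00 / 0.057 = 122280.70175
PV of perpetuity: 122280.70175 / (1+0.057)^4 = 97962.07445
Total PV = 129443.48249 + 97962.07445 = 227405.55694

£227405.56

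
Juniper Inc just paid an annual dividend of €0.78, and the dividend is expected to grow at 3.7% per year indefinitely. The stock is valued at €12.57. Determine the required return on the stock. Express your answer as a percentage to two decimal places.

D₁ = €0.78 × 1.037 = €0.8089
P = D₁/(r − g) ⇒ r = D₁/P + g = €0.8089/€12.57 + 0.037 = 0.064348 + 0.037 = 0.101348

10.13%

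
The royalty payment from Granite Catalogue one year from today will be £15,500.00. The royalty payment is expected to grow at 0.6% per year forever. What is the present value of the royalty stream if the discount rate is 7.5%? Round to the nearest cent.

£224637.68

Growing perpetuity: P = D₁ / (r − g) = £15,500.0000 / (0.075 − 0.006) = £224,637.68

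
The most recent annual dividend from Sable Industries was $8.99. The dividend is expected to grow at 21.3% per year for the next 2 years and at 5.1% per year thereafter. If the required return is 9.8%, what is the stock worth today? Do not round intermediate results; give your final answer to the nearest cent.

D_1 = 10.90487
D_2 = 13.22761
Terminal value at year 2: TV = D_2×(1+g_2)/(r−g_2) = 13.90222/0.047 = 295.79181
P_0 = D_1/(1+r)^1 + D_2/(1+r)^2 + TV/(1+r)^2
    = 9.93158 + 10.97177 + 245.34741 = 266.25075

$266.25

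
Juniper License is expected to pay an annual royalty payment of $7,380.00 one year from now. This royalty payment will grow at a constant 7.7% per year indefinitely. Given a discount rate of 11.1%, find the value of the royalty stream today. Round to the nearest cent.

Growing perpetuity: P = D₁ / (r − g) = $7,380.0000 / (0.111 − 0.077) = $217,058.82

$217058.82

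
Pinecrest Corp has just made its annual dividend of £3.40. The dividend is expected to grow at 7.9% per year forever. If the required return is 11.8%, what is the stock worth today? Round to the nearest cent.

D₁ = D₀ × (1 + g) = £3.40 × 1.079 = £3.6686
Growing perpetuity: P = D₁ / (r − g) = £3.6686 / (0.118 − 0.079) = £94.07

£94.07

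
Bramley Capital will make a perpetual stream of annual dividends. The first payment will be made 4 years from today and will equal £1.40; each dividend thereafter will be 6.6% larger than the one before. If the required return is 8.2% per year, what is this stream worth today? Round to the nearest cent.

Value at end of year 3: C₁ / (r − g) = £1.40 / (0.082 − 0.066) = £87.5000
Discount to today: PV = £87.5000 / (1 + 0.082)^3 = £87.5000 / 1.266723 = £69.08

£69.08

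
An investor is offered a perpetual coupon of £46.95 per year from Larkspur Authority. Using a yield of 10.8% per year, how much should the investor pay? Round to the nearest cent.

£434.72

Level perpetuity: PV = C / r = £46.95 / 0.108 = £434.72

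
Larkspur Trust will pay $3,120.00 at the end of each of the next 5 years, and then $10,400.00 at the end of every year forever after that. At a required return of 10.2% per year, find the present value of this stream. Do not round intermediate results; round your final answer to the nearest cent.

PV of 5-year annuity: $3,120.00 × [1 − (1+0.102)^−5] / 0.102 = 11767.07256
Perpetuity value at year 5: $10,400.00 / 0.102 = 101960.78431
PV of perpetuity: 101960.78431 / (1+0.102)^5 = 62737.20910
Total PV = 11767.07256 + 62737.20910 = 74504.28166

$74504.28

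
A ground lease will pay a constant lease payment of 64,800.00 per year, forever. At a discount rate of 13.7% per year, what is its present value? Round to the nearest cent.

472992.70

Level perpetuity: PV = C / r = 64,800.00 / 0.137 = 472,992.70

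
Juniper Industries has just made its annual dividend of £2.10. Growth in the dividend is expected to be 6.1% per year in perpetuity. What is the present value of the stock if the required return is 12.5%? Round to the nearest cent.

D₁ = D₀ × (1 + g) = £2.10 × 1.061 = £2.2281
Growing perpetuity: P = D₁ / (r − g) = £2.2281 / (0.125 − 0.061) = £34.81

£34.81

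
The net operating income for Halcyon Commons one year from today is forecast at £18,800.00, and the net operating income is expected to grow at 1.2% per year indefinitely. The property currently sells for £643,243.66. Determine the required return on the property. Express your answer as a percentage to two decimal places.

4.12%

P = D₁/(r − g) ⇒ r = D₁/P + g = £18,800.0000/£643,243.66 + 0.012 = 0.029227 + 0.012 = 0.041227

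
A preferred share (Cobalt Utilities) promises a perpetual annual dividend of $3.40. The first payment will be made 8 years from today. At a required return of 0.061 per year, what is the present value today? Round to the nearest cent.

Value at end of year 7: C / r = $3.40 / 0.061 = $55.7377
Discount to today: PV = $55.7377 / (1 + 0.061)^7 = $55.7377 / 1.513588 = $36.82

$36.82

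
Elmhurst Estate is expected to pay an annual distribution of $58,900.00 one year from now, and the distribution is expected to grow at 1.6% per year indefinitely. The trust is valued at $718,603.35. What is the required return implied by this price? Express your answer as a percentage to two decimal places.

9.80%

P = D₁/(r − g) ⇒ r = D₁/P + g = $58,900.0000/$718,603.35 + 0.016 = 0.081965 + 0.016 = 0.097965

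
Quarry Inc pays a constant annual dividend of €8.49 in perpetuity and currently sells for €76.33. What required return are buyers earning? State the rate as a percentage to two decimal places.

11.12%

P = C/r ⇒ r = C/P = €8.49/€76.33 = 0.111228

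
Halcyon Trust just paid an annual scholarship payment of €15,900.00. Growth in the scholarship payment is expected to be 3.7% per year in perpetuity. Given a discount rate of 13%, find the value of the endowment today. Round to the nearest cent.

€177293.55

D₁ = D₀ × (1 + g) = €15,900.00 × 1.037 = €16,488.3000
Growing perpetuity: P = D₁ / (r − g) = €16,488.3000 / (0.13 − 0.037) = €177,293.55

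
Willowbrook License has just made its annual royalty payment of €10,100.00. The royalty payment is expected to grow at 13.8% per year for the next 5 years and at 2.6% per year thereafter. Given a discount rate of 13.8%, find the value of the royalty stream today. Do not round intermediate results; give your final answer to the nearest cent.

D_1 = 11493.80000
D_2 = 13079.94440
D_3 = 14884.97673
D_4 = 16939.10352
D_5 = 19276.69980
Terminal value at year 5: TV = D_5×(1+g_2)/(r−g_2) = 19777.89400/0.112 = 176588.33925
P_0 = D_1/(1+r)^1 + D_2/(1+r)^2 + D_3/(1+r)^3 + D_4/(1+r)^4 + D_5/(1+r)^5 + TV/(1+r)^5
    = 10100.00000 + 10100.00000 + 10100.00000 + 10100.00000 + 10100.00000 + 92523.21429 = 143023.21429

€143023.21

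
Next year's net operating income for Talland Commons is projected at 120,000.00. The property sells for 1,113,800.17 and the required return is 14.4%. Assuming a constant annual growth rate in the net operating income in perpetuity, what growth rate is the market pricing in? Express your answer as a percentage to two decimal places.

P = D₁/(r−g) ⇒ g = r − D₁/P = 0.144 − 120,000.00/1,113,800.17 = 0.036261

3.63%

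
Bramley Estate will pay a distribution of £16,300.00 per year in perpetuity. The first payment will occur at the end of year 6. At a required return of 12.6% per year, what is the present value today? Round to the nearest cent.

£71470.22

Value at end of year 5: C / r = £16,300.00 / 0.126 = £129,365.0794
Discount to today: PV = £129,365.0794 / (1 + 0.126)^5 = £129,365.0794 / 1.810056 = £71,470.22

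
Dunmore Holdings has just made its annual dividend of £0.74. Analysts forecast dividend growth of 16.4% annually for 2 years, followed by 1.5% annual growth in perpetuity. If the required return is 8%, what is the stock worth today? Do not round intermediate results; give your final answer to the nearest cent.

D_1 = 0.86136
D_2 = 1.00262
Terminal value at year 2: TV = D_2×(1+g_2)/(r−g_2) = 1.01766/0.065 = 15.65634
P_0 = D_1/(1+r)^1 + D_2/(1+r)^2 + TV/(1+r)^2
    = 0.79756 + 0.85959 + 13.42279 = 15.07994

£15.08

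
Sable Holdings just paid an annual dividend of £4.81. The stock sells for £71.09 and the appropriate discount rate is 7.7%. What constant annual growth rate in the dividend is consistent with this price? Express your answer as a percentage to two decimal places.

0.87%

P = D₀(1+g)/(r−g) ⇒ P(r−g) = D₀(1+g) ⇒ g(P+D₀) = P·r − D₀
g = (P·r − D₀)/(P + D₀) = (£71.09×0.077 − £4.81) / (£71.09 + £4.81) = 0.008747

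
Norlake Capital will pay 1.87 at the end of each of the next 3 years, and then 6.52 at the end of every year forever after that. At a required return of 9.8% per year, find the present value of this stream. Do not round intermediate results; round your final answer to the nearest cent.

54.93

PV of 3-year annuity: 1.87 × [1 − (1+0.098)^−3] / 0.098 = 4.66684
Perpetuity value at year 3: 6.52 / 0.098 = 66.53061
PV of perpetuity: 66.53061 / (1+0.098)^3 = 50.25908
Total PV = 4.66684 + 50.25908 = 54.92591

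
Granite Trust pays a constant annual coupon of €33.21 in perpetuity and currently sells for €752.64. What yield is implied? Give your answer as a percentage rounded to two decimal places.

P = C/r ⇒ r = C/P = €33.21/€752.64 = 0.044125

4.41%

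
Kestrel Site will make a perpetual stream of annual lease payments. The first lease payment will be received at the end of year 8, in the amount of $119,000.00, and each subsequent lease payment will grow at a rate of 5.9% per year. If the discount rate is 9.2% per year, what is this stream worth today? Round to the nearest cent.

$1947486.94

Value at end of year 7: C₁ / (r − g) = $119,000.00 / (0.092 − 0.059) = $3,606,060.6061
Discount to today: PV = $3,606,060.6061 / (1 + 0.092)^7 = $3,606,060.6061 / 1.851648 = $1,947,486.94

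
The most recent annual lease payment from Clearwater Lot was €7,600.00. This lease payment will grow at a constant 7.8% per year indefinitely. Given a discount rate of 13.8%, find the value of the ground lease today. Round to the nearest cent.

D₁ = D₀ × (1 + g) = €7,600.00 × 1.078 = €8,192.8000
Growing perpetuity: P = D₁ / (r − g) = €8,192.8000 / (0.138 − 0.078) = €136,546.67

€136546.67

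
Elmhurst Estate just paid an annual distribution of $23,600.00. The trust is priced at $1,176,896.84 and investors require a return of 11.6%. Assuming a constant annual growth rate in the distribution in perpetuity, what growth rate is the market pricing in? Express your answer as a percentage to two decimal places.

9.41%

P = D₀(1+g)/(r−g) ⇒ P(r−g) = D₀(1+g) ⇒ g(P+D₀) = P·r − D₀
g = (P·r − D₀)/(P + D₀) = ($1,176,896.84×0.116 − $23,600.00) / ($1,176,896.84 + $23,600.00) = 0.094061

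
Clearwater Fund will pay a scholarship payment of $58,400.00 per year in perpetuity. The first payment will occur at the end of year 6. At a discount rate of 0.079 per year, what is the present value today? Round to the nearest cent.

$505450.39

Value at end of year 5: C / r = $58,400.00 / 0.079 = $739,240.5063
Discount to today: PV = $739,240.5063 / (1 + 0.079)^5 = $739,240.5063 / 1.462538 = $505,450.39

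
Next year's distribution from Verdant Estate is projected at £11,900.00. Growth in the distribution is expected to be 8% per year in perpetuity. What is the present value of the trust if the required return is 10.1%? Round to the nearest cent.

£566666.67

Growing perpetuity: P = D₁ / (r − g) = £11,900.0000 / (0.101 − 0.08) = £566,666.67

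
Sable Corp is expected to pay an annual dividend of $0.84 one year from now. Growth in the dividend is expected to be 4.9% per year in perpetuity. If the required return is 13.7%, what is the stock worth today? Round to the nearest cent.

Growing perpetuity: P = D₁ / (r − g) = $0.8400 / (0.137 − 0.049) = $9.55

$9.55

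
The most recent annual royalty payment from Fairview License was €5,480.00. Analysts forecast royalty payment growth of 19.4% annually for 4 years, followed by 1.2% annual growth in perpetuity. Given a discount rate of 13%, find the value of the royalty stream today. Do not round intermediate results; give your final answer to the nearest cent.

€83789.02

D_1 = 6543.12000
D_2 = 7812.48528
D_3 = 9328.10742
D_4 = 11137.76026
Terminal value at year 4: TV = D_4×(1+g_2)/(r−g_2) = 11271.41339/0.118 = 95520.45244
P_0 = D_1/(1+r)^1 + D_2/(1+r)^2 + D_3/(1+r)^3 + D_4/(1+r)^4 + TV/(1+r)^4
    = 5790.37168 + 6118.32194 + 6464.84636 + 6830.99695 + 58584.48236 = 83789.01929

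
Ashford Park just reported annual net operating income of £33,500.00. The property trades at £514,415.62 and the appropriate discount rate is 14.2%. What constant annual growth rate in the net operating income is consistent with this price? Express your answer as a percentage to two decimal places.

7.22%

P = D₀(1+g)/(r−g) ⇒ P(r−g) = D₀(1+g) ⇒ g(P+D₀) = P·r − D₀
g = (P·r − D₀)/(P + D₀) = (£514,415.62×0.142 − £33,500.00) / (£514,415.62 + £33,500.00) = 0.072177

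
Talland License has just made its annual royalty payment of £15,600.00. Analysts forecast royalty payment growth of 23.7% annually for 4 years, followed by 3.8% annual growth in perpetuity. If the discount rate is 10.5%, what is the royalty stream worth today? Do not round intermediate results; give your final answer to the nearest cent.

D_1 = 19297.20000
D_2 = 23870.63640
D_3 = 29527.97723
D_4 = 36526.10783
Terminal value at year 4: TV = D_4×(1+g_2)/(r−g_2) = 37914.09993/0.067 = 565882.08846
P_0 = D_1/(1+r)^1 + D_2/(1+r)^2 + D_3/(1+r)^3 + D_4/(1+r)^4 + TV/(1+r)^4
    = 17463.52941 + 19549.67048 + 21885.01573 + 24499.33436 + 379556.85166 = 462954.40164

£462954.40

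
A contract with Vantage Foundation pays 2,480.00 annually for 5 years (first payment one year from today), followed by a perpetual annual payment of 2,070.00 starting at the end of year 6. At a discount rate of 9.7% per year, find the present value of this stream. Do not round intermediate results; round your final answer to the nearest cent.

22906.41

PV of 5-year annuity: 2,480.00 × [1 − (1+0.097)^−5] / 0.097 = 9473.64726
Perpetuity value at year 5: 2,070.00 / 0.097 = 21340.20619
PV of perpetuity: 21340.20619 / (1+0.097)^5 = 13432.76674
Total PV = 9473.64726 + 13432.76674 = 22906.41400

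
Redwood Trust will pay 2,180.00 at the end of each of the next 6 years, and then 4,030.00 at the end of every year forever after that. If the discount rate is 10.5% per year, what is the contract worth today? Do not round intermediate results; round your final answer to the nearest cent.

PV of 6-year annuity: 2,180.00 × [1 − (1+0.105)^−6] / 0.105 = 9356.95107
Perpetuity value at year 6: 4,030.00 / 0.105 = 38380.95238
PV of perpetuity: 38380.95238 / (1+0.105)^6 = 21083.46945
Total PV = 9356.95107 + 21083.46945 = 30440.42051

30440.42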